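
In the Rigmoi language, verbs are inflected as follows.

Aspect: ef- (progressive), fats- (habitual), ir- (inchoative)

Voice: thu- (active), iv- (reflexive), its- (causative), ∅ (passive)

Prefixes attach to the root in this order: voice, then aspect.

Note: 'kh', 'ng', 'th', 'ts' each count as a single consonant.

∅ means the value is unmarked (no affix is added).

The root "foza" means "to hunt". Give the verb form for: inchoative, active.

Attach voice active thu- → thufoza.
Attach aspect inchoative ir- → irthufoza.

irthufoza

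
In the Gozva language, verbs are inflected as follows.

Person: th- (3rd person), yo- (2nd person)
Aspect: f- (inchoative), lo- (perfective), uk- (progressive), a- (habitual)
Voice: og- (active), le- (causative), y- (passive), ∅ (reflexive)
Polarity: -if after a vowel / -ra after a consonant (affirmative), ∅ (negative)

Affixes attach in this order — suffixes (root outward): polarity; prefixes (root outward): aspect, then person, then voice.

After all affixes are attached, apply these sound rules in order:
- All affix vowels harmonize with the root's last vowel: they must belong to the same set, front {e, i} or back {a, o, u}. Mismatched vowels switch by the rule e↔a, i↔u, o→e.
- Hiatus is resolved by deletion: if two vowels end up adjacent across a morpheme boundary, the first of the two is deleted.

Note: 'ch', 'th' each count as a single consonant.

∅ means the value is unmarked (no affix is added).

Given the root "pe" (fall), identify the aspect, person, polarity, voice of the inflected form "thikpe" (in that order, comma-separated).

Segment: th-uk-pe.
aspect: uk- → progressive.
person: th- → 3rd person.
polarity: ∅ → negative.
voice: ∅ → reflexive.

progressive, 3rd person, negative, reflexive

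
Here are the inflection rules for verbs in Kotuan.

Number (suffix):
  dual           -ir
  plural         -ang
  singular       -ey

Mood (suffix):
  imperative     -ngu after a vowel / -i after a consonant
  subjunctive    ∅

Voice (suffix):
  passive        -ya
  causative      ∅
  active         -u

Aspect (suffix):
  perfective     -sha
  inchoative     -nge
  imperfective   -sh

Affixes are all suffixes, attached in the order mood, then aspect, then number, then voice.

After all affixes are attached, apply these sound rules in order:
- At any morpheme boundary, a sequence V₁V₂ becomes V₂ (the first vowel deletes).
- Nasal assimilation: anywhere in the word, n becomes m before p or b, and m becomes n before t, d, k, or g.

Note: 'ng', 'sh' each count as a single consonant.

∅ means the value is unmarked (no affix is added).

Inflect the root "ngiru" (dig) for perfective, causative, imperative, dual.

ngirungushir

Attach mood imperative -ngu (after vowel 'u') → ngirungu.
Attach aspect perfective -sha → ngirungusha.
Attach number dual -ir → ngirungushair.
voice = causative: zero marking, form stays ngirungushair.
Apply vowel deletion: ngirungushair → ngirungushir.
Nasal assimilation: no change.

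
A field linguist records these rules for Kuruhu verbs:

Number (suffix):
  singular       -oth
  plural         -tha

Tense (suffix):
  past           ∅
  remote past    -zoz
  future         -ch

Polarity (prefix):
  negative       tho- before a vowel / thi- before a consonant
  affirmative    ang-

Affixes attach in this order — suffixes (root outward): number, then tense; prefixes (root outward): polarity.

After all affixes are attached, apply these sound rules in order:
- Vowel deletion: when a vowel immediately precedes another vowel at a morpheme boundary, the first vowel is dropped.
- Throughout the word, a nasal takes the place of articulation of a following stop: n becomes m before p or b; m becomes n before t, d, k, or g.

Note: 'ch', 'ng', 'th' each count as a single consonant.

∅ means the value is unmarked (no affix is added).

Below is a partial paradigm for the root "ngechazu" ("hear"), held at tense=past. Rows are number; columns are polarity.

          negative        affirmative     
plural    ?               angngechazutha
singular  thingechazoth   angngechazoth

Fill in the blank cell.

Attach number plural -tha → ngechazutha.
tense = past: zero marking, form stays ngechazutha.
Attach polarity negative thi- (before consonant 'ng') → thingechazutha.
Vowel deletion: no change.
Nasal assimilation: no change.

thingechazutha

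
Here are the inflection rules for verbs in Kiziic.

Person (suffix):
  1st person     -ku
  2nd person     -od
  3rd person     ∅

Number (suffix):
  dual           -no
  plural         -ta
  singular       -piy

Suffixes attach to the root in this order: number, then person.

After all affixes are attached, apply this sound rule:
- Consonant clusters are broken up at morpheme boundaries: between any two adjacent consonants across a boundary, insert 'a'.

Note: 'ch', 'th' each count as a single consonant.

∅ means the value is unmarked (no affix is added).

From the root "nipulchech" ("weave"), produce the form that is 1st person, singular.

Attach number singular -piy → nipulchechpiy.
Attach person 1st person -ku → nipulchechpiyku.
Apply epenthesis: nipulchechpiyku → nipulchechapiyaku.

nipulchechapiyaku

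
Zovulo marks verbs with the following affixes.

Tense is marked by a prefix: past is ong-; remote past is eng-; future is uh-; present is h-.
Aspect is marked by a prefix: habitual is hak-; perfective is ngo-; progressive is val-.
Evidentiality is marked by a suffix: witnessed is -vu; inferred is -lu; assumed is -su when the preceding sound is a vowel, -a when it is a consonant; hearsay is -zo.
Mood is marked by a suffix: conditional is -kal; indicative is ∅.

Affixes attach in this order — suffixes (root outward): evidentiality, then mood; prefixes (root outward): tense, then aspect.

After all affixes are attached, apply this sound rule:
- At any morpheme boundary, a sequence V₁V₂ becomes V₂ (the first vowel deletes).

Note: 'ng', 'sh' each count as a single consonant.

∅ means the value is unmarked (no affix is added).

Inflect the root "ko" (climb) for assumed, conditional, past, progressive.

Attach tense past ong- → ongko.
Attach aspect progressive val- → valongko.
Attach evidentiality assumed -su (after vowel 'o') → valongkosu.
Attach mood conditional -kal → valongkosukal.
Vowel deletion: no change.

valongkosukal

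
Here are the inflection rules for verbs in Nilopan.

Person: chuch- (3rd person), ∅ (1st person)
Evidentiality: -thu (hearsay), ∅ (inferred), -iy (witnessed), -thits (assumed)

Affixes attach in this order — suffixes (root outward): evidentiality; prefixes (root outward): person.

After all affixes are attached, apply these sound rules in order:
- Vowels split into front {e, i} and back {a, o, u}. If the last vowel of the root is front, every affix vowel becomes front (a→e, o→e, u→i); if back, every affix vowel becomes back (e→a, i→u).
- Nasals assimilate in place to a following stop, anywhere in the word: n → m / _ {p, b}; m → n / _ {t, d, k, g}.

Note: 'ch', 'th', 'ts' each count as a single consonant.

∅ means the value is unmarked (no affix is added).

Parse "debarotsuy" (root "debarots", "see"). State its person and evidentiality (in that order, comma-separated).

1st person, witnessed

Segment: debarots-iy.
person: ∅ → 1st person.
evidentiality: -iy → witnessed.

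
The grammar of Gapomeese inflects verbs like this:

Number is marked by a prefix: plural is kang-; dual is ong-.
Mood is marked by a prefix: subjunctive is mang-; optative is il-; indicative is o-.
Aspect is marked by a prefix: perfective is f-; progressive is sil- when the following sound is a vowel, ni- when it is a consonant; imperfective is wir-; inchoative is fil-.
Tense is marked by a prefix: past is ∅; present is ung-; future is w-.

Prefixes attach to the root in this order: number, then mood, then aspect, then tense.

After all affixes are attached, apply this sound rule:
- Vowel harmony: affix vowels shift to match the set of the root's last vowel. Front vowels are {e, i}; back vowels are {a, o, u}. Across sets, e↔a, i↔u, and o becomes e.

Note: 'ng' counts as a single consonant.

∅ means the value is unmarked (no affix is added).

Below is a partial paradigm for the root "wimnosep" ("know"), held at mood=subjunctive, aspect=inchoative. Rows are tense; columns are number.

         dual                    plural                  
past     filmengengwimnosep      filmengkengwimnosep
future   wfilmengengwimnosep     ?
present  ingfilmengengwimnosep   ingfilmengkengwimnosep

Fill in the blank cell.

wfilmengkengwimnosep

Attach number plural kang- → kangwimnosep.
Attach mood subjunctive mang- → mangkangwimnosep.
Attach aspect inchoative fil- → filmangkangwimnosep.
Attach tense future w- → wfilmangkangwimnosep.
Apply vowel harmony: wfilmangkangwimnosep → wfilmengkengwimnosep.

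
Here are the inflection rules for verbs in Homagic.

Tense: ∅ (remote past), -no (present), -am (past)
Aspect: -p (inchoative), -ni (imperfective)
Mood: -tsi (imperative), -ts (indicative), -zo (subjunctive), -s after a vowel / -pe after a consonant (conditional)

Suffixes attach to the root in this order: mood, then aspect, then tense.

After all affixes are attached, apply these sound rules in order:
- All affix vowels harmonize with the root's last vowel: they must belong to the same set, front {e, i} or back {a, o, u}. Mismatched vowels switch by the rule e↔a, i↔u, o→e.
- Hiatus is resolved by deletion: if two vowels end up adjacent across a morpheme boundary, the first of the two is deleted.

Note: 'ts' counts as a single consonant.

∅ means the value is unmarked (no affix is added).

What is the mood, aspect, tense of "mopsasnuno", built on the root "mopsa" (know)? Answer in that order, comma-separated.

conditional, imperfective, present

Segment: mopsa-s-ni-no.
mood: -s/pe → conditional.
aspect: -ni → imperfective.
tense: -no → present.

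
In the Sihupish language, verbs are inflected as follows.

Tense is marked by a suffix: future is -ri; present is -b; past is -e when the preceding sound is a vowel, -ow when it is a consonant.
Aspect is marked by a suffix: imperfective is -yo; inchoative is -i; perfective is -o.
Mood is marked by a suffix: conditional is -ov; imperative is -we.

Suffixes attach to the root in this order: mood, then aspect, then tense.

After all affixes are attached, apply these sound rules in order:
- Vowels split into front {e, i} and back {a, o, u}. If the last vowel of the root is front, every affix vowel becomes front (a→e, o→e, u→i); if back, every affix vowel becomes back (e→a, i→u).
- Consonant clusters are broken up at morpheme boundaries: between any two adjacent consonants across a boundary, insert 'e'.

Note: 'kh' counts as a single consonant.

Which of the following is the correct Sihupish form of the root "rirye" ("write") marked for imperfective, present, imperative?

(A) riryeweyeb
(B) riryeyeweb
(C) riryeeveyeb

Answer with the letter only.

Attach mood imperative -we → riryewe.
Attach aspect imperfective -yo → riryeweyo.
Attach tense present -b → riryeweyob.
Apply vowel harmony: riryeweyob → riryeweyeb.
Epenthesis: no change.
So the correct form is riryeweyeb, option (A).
(B) riryeyeweb is wrong: it has the affixes in the wrong order.
(C) riryeeveyeb is wrong: it uses conditional instead of imperative for mood.

A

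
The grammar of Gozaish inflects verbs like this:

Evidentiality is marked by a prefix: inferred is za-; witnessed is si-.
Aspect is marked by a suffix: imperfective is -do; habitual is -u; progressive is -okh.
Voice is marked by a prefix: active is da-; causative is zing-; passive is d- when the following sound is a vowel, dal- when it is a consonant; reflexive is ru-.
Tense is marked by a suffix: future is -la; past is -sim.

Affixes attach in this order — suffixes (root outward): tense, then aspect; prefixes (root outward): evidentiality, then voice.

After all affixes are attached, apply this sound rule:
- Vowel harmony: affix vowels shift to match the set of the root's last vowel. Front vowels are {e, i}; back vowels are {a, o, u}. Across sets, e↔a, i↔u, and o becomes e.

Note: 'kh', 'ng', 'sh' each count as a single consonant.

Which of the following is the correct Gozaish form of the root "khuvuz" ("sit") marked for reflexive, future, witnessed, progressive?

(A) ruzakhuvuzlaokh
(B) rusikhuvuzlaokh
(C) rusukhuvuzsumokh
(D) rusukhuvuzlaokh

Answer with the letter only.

Attach tense future -la → khuvuzla.
Attach aspect progressive -okh → khuvuzlaokh.
Attach evidentiality witnessed si- → sikhuvuzlaokh.
Attach voice reflexive ru- → rusikhuvuzlaokh.
Apply vowel harmony: rusikhuvuzlaokh → rusukhuvuzlaokh.
So the correct form is rusukhuvuzlaokh, option (D).
(C) rusukhuvuzsumokh is wrong: it uses past instead of future for tense.
(B) rusikhuvuzlaokh is wrong: it fails to apply the sound rule(s).
(A) ruzakhuvuzlaokh is wrong: it uses inferred instead of witnessed for evidentiality.

D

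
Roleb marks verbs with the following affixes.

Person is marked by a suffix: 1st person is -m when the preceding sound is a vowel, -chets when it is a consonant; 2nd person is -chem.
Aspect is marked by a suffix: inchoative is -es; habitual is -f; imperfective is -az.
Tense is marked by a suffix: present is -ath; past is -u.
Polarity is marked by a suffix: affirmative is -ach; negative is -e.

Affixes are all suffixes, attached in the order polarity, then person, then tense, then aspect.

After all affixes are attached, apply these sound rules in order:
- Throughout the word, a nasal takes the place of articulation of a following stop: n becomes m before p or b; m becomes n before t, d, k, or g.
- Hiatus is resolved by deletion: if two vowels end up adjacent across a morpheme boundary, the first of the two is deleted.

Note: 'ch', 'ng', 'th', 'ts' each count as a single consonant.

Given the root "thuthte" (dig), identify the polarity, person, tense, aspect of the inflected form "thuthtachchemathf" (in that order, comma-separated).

Segment: thuthte-ach-chem-ath-f.
polarity: -ach → affirmative.
person: -chem → 2nd person.
tense: -ath → present.
aspect: -f → habitual.

affirmative, 2nd person, present, habitual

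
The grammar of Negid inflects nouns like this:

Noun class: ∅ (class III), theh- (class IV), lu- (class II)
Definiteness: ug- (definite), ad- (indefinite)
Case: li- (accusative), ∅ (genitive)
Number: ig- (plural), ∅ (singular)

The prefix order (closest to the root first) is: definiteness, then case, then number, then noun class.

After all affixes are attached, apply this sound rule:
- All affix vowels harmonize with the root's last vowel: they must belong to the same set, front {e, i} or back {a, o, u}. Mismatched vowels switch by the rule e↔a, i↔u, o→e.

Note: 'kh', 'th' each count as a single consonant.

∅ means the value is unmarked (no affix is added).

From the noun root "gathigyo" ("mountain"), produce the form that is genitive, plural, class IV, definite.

thahuguggathigyo

Attach definiteness definite ug- → uggathigyo.
case = genitive: zero marking, form stays uggathigyo.
Attach number plural ig- → iguggathigyo.
Attach noun class class IV theh- → thehiguggathigyo.
Apply vowel harmony: thehiguggathigyo → thahuguggathigyo.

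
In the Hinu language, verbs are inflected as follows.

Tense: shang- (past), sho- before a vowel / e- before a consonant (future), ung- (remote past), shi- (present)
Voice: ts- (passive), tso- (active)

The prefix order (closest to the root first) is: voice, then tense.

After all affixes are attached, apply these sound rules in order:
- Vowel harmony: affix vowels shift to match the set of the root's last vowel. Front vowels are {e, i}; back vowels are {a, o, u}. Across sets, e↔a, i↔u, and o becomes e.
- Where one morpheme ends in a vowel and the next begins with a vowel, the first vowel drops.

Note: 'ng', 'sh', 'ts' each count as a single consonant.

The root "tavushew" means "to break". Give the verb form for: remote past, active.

Attach voice active tso- → tsotavushew.
Attach tense remote past ung- → ungtsotavushew.
Apply vowel harmony: ungtsotavushew → ingtsetavushew.
Vowel deletion: no change.

ingtsetavushew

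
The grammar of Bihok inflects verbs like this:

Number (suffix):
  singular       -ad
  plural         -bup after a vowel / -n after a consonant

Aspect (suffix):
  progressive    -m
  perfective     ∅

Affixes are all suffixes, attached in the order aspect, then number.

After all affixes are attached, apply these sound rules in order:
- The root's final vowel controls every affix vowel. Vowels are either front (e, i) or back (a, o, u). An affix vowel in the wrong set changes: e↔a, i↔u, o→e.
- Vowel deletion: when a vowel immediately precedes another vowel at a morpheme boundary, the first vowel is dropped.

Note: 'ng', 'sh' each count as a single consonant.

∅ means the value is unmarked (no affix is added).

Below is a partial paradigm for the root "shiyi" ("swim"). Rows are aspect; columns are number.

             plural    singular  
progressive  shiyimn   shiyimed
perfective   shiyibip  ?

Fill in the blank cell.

aspect = perfective: zero marking, form stays shiyi.
Attach number singular -ad → shiyiad.
Apply vowel harmony: shiyiad → shiyied.
Apply vowel deletion: shiyied → shiyed.

shiyed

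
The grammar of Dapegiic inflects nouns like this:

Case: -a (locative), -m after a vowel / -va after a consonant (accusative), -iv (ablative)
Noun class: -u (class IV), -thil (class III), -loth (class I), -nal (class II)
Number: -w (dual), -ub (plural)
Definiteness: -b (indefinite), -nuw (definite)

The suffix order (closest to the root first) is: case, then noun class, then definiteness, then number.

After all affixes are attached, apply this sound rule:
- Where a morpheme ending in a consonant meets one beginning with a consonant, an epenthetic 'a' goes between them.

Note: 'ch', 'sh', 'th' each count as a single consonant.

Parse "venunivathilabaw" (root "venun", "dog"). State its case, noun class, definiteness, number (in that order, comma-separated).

Segment: venun-iv-thil-b-w.
case: -iv → ablative.
noun class: -thil → class III.
definiteness: -b → indefinite.
number: -w → dual.

ablative, class III, indefinite, dual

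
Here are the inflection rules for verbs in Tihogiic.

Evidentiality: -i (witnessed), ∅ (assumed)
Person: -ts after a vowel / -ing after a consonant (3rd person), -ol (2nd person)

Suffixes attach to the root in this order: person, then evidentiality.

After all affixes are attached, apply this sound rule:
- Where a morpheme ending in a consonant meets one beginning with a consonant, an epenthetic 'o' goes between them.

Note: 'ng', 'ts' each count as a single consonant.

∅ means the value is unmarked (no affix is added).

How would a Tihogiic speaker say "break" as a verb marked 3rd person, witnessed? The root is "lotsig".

Attach person 3rd person -ing (after consonant 'g') → lotsiging.
Attach evidentiality witnessed -i → lotsigingi.
Epenthesis: no change.

lotsigingi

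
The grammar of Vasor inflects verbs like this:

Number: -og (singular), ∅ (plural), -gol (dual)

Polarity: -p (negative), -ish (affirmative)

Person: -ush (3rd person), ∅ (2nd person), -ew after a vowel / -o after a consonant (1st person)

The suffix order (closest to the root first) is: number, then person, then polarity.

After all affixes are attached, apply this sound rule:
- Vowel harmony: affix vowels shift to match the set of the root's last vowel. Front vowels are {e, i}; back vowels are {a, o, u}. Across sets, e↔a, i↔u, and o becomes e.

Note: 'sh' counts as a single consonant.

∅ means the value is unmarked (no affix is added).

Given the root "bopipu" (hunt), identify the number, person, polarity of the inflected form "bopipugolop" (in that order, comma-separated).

Segment: bopipu-gol-o-p.
number: -gol → dual.
person: -ew/o → 1st person.
polarity: -p → negative.

dual, 1st person, negative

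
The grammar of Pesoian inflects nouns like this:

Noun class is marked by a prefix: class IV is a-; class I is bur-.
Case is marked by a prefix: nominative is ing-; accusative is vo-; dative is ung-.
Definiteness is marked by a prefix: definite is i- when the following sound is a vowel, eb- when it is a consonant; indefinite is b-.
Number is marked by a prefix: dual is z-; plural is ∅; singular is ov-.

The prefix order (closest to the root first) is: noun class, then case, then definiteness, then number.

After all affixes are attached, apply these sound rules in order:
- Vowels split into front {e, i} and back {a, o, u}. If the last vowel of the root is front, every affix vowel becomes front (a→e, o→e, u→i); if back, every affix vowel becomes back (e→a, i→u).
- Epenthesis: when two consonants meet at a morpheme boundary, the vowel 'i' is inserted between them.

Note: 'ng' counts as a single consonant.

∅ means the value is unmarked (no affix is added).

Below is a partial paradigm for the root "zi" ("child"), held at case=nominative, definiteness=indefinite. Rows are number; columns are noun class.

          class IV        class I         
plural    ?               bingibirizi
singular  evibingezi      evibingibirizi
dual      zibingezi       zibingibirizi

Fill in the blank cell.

Attach noun class class IV a- → azi.
Attach case nominative ing- → ingazi.
Attach definiteness indefinite b- → bingazi.
number = plural: zero marking, form stays bingazi.
Apply vowel harmony: bingazi → bingezi.
Epenthesis: no change.

bingezi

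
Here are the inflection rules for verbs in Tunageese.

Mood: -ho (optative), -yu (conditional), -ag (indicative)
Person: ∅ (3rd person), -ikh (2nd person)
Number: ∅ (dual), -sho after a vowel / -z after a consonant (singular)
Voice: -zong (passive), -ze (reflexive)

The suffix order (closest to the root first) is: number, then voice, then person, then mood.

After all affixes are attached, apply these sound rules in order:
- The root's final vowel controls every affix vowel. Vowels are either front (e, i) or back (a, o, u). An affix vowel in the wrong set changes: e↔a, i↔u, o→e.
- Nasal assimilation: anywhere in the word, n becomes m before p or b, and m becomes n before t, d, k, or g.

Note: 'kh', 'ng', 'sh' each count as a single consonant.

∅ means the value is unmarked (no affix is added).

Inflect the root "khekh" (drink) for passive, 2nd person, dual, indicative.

number = dual: zero marking, form stays khekh.
Attach voice passive -zong → khekhzong.
Attach person 2nd person -ikh → khekhzongikh.
Attach mood indicative -ag → khekhzongikhag.
Apply vowel harmony: khekhzongikhag → khekhzengikheg.
Nasal assimilation: no change.

khekhzengikheg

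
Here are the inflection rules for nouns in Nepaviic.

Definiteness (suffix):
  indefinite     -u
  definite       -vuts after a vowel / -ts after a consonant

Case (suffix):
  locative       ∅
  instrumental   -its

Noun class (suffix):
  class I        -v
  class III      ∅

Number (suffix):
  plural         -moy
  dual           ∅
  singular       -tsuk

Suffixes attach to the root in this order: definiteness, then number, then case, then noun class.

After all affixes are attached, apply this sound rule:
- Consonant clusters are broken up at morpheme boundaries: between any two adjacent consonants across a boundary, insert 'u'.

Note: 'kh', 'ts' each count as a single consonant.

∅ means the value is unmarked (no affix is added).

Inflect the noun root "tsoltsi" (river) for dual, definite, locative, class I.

Attach definiteness definite -vuts (after vowel 'i') → tsoltsivuts.
number = dual: zero marking, form stays tsoltsivuts.
case = locative: zero marking, form stays tsoltsivuts.
Attach noun class class I -v → tsoltsivutsv.
Apply epenthesis: tsoltsivutsv → tsoltsivutsuv.

tsoltsivutsuv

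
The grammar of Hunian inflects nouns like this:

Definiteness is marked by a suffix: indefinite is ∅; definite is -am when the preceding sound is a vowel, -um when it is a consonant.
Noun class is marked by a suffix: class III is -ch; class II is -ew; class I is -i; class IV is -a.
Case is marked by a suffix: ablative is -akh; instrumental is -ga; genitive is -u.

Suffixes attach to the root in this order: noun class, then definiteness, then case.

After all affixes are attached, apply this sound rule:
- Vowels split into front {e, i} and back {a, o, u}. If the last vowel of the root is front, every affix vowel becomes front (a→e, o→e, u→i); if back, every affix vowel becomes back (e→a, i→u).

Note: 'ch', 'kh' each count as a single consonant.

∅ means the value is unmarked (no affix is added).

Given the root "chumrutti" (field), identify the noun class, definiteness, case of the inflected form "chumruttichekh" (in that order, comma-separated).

class III, indefinite, ablative

Segment: chumrutti-ch-akh.
noun class: -ch → class III.
definiteness: ∅ → indefinite.
case: -akh → ablative.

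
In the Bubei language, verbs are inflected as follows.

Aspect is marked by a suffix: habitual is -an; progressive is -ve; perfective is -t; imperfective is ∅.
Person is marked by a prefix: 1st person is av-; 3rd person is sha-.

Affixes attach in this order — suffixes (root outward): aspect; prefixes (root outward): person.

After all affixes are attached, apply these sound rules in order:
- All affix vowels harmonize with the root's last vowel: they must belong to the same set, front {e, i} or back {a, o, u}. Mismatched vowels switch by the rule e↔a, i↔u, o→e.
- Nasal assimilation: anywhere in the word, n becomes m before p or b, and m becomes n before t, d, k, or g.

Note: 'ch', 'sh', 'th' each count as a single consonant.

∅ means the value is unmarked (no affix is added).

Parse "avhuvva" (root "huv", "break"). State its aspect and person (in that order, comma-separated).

progressive, 1st person

Segment: av-huv-ve.
aspect: -ve → progressive.
person: av- → 1st person.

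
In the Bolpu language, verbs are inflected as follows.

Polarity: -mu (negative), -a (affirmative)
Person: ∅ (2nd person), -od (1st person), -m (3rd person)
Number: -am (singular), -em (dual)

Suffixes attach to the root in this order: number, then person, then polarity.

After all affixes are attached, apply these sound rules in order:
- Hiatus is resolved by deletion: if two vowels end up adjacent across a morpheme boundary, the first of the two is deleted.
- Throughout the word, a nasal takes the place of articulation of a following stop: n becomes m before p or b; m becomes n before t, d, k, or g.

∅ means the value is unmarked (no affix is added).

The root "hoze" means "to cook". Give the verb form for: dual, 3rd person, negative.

Attach number dual -em → hozeem.
Attach person 3rd person -m → hozeemm.
Attach polarity negative -mu → hozeemmmu.
Apply vowel deletion: hozeemmmu → hozemmmu.
Nasal assimilation: no change.

hozemmmu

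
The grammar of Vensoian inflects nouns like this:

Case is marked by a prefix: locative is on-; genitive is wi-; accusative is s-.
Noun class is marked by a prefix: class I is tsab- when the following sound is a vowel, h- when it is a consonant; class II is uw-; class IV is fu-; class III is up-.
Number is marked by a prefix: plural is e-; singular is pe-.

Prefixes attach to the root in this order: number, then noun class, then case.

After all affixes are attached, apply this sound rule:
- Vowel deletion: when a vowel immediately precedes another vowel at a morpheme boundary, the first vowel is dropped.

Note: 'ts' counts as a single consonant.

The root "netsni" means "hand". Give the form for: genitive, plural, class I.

witsabenetsni

Attach number plural e- → enetsni.
Attach noun class class I tsab- (before vowel 'e') → tsabenetsni.
Attach case genitive wi- → witsabenetsni.
Vowel deletion: no change.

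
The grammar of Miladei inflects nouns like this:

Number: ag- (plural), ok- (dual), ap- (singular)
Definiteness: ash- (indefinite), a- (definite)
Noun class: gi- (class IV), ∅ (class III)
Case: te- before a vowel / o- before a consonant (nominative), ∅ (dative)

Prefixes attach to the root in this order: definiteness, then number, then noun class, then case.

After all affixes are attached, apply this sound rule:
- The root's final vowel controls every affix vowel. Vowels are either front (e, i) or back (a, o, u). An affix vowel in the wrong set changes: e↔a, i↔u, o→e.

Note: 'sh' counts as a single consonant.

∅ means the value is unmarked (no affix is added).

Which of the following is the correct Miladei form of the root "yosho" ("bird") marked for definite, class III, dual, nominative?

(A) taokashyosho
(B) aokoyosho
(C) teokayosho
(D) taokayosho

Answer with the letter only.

D

Attach definiteness definite a- → ayosho.
Attach number dual ok- → okayosho.
noun class = class III: zero marking, form stays okayosho.
Attach case nominative te- (before vowel 'o') → teokayosho.
Apply vowel harmony: teokayosho → taokayosho.
So the correct form is taokayosho, option (D).
(C) teokayosho is wrong: it fails to apply the sound rule(s).
(A) taokashyosho is wrong: it uses indefinite instead of definite for definiteness.
(B) aokoyosho is wrong: it has the affixes in the wrong order.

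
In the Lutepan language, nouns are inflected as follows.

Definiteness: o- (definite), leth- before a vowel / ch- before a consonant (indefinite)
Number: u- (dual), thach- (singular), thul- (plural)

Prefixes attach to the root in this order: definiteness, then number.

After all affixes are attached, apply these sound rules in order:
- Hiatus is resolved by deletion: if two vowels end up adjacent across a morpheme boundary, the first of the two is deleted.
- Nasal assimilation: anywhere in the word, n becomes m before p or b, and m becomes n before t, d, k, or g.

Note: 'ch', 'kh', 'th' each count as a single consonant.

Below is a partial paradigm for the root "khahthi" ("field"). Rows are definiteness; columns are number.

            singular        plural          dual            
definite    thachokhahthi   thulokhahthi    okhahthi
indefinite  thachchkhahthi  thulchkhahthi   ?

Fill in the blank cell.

Attach definiteness indefinite ch- (before consonant 'kh') → chkhahthi.
Attach number dual u- → uchkhahthi.
Vowel deletion: no change.
Nasal assimilation: no change.

uchkhahthi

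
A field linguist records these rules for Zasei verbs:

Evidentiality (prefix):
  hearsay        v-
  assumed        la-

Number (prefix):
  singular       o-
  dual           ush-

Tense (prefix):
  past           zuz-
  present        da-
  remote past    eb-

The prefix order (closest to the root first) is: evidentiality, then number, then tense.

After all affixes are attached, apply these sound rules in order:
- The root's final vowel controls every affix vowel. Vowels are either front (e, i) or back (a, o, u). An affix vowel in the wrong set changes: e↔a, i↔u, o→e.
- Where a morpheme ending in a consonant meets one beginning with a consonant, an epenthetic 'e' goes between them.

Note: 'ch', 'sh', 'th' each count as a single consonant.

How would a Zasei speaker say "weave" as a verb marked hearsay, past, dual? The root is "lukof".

Attach evidentiality hearsay v- → vlukof.
Attach number dual ush- → ushvlukof.
Attach tense past zuz- → zuzushvlukof.
Vowel harmony: no change.
Apply epenthesis: zuzushvlukof → zuzushevelukof.

zuzushevelukof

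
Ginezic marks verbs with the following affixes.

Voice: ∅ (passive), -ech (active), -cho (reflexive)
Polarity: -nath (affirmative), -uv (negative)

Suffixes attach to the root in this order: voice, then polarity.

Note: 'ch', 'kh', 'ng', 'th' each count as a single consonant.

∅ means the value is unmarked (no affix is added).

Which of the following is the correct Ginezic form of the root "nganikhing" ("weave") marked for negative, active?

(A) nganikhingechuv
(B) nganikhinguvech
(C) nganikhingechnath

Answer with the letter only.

Attach voice active -ech → nganikhingech.
Attach polarity negative -uv → nganikhingechuv.
So the correct form is nganikhingechuv, option (A).
(B) nganikhinguvech is wrong: it has the affixes in the wrong order.
(C) nganikhingechnath is wrong: it uses affirmative instead of negative for polarity.

A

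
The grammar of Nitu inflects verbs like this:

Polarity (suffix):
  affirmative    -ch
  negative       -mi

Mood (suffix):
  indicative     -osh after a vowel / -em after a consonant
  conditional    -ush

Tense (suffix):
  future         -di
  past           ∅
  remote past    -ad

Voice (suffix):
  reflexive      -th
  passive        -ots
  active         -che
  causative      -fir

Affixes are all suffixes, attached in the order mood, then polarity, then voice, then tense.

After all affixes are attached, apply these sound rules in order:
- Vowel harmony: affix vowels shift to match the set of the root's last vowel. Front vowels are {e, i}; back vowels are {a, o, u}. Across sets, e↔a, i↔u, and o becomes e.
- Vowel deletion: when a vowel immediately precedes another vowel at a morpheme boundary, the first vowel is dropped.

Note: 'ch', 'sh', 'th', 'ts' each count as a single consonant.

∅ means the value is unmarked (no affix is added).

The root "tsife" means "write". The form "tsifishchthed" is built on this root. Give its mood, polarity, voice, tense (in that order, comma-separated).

Segment: tsife-ush-ch-th-ad.
mood: -ush → conditional.
polarity: -ch → affirmative.
voice: -th → reflexive.
tense: -ad → remote past.

conditional, affirmative, reflexive, remote past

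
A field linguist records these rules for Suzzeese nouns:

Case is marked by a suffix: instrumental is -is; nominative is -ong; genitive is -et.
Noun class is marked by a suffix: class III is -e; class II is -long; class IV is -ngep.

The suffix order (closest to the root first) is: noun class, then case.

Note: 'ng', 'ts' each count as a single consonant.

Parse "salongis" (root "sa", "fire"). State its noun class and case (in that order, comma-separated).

class II, instrumental

Segment: sa-long-is.
noun class: -long → class II.
case: -is → instrumental.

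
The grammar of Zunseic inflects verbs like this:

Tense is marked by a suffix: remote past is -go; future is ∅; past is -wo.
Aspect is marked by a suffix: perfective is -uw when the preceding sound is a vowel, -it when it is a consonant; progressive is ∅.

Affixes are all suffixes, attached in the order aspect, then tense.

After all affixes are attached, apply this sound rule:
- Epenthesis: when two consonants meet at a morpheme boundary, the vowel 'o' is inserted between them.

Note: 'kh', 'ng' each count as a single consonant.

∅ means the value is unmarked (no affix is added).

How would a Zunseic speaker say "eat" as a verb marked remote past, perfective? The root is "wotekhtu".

wotekhtuuwogo

Attach aspect perfective -uw (after vowel 'u') → wotekhtuuw.
Attach tense remote past -go → wotekhtuuwgo.
Apply epenthesis: wotekhtuuwgo → wotekhtuuwogo.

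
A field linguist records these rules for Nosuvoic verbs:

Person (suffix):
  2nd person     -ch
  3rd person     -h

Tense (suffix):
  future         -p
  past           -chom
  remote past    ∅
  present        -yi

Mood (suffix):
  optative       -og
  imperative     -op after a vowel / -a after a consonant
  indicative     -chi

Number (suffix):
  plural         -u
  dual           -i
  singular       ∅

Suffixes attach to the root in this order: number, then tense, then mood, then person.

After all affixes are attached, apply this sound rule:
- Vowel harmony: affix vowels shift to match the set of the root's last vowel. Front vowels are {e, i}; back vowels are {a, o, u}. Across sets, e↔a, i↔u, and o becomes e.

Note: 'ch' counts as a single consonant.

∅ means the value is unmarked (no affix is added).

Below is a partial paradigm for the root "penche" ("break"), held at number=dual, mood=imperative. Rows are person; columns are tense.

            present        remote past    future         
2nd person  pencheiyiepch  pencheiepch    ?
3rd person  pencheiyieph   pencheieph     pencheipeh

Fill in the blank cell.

Attach number dual -i → penchei.
Attach tense future -p → pencheip.
Attach mood imperative -a (after consonant 'p') → pencheipa.
Attach person 2nd person -ch → pencheipach.
Apply vowel harmony: pencheipach → pencheipech.

pencheipech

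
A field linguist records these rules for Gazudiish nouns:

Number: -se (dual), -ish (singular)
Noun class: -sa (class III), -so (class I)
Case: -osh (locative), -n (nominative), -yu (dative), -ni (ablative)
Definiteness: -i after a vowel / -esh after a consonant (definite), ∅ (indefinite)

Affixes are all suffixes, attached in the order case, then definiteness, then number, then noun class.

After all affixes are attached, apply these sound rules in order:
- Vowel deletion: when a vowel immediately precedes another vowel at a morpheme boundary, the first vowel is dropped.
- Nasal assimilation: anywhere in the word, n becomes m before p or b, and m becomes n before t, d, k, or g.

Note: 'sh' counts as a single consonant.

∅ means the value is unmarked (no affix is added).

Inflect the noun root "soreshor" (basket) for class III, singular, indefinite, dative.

Attach case dative -yu → soreshoryu.
definiteness = indefinite: zero marking, form stays soreshoryu.
Attach number singular -ish → soreshoryuish.
Attach noun class class III -sa → soreshoryuishsa.
Apply vowel deletion: soreshoryuishsa → soreshoryishsa.
Nasal assimilation: no change.

soreshoryishsa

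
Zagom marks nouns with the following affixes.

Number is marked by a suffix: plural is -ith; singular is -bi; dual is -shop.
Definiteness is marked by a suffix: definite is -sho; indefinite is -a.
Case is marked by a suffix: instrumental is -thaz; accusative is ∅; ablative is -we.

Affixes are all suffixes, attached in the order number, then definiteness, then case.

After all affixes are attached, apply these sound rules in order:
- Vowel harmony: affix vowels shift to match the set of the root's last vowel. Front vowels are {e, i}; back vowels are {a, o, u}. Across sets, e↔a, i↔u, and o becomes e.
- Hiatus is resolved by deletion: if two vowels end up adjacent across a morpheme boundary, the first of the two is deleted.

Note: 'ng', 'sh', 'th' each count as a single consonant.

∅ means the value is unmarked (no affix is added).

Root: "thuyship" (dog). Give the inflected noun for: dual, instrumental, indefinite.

thuyshipshepethez

Attach number dual -shop → thuyshipshop.
Attach definiteness indefinite -a → thuyshipshopa.
Attach case instrumental -thaz → thuyshipshopathaz.
Apply vowel harmony: thuyshipshopathaz → thuyshipshepethez.
Vowel deletion: no change.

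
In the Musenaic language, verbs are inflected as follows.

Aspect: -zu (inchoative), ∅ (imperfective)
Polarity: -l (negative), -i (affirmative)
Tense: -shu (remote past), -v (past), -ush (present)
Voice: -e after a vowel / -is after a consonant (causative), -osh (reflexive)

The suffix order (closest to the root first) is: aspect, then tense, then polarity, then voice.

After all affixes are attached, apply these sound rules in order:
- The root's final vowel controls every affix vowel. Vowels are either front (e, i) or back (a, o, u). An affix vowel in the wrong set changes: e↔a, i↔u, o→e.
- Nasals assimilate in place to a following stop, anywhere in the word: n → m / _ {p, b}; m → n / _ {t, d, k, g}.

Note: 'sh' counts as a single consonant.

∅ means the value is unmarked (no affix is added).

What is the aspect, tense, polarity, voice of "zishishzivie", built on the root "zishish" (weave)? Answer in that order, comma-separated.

Segment: zishish-zu-v-i-e.
aspect: -zu → inchoative.
tense: -v → past.
polarity: -i → affirmative.
voice: -e/is → causative.

inchoative, past, affirmative, causative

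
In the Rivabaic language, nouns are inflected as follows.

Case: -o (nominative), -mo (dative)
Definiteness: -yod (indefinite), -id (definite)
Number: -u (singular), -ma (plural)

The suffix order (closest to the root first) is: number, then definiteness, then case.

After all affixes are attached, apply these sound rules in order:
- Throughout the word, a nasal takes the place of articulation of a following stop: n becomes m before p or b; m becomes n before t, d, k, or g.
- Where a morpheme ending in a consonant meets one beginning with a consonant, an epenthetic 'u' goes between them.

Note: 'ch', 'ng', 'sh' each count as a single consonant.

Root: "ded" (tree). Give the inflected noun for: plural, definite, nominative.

dedumaido

Attach number plural -ma → dedma.
Attach definiteness definite -id → dedmaid.
Attach case nominative -o → dedmaido.
Nasal assimilation: no change.
Apply epenthesis: dedmaido → dedumaido.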